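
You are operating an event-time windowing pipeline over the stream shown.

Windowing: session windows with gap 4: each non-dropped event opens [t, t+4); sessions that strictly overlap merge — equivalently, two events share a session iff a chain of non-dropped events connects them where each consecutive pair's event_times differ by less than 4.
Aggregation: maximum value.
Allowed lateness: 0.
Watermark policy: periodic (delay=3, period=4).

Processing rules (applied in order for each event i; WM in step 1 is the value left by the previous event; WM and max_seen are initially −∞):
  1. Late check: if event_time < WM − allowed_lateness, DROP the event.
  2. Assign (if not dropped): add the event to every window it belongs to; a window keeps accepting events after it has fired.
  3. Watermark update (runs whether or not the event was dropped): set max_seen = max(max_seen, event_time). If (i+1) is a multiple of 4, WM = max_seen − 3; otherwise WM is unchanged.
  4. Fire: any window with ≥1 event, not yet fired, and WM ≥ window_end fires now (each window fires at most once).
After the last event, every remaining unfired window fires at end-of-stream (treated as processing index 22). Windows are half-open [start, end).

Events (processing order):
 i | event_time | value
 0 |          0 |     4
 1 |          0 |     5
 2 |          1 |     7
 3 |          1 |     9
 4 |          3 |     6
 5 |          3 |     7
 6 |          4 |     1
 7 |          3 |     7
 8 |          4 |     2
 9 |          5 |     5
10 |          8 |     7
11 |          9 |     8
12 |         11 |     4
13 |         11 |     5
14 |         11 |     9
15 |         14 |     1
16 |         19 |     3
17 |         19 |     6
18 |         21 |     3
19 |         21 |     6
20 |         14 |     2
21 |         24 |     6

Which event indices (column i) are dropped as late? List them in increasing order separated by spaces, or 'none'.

20

i=0 t=0 v=4: → [0,4); WM=−∞
i=1 t=0 v=5: → [0,4); WM=−∞
i=2 t=1 v=7: → [0,5); WM=−∞
i=3 t=1 v=9: → [0,5); WM=-2
i=4 t=3 v=6: → [0,7); WM=-2
i=5 t=3 v=7: → [0,7); WM=-2
i=6 t=4 v=1: → [0,8); WM=-2
i=7 t=3 v=7: → [0,8); WM=1
i=8 t=4 v=2: → [0,8); WM=1
i=9 t=5 v=5: → [0,9); WM=1
i=10 t=8 v=7: → [0,12); WM=1
i=11 t=9 v=8: → [0,13); WM=6
i=12 t=11 v=4: → [0,15); WM=6
i=13 t=11 v=5: → [0,15); WM=6
i=14 t=11 v=9: → [0,15); WM=6
i=15 t=14 v=1: → [0,18); WM=11
i=16 t=19 v=3: → [19,23); WM=11
i=17 t=19 v=6: → [19,23); WM=11
i=18 t=21 v=3: → [19,25); WM=11
i=19 t=21 v=6: → [19,25); WM=18
i=20 t=14 v=2: DROP (t<18-0); WM=18
i=21 t=24 v=6: → [19,28); WM=18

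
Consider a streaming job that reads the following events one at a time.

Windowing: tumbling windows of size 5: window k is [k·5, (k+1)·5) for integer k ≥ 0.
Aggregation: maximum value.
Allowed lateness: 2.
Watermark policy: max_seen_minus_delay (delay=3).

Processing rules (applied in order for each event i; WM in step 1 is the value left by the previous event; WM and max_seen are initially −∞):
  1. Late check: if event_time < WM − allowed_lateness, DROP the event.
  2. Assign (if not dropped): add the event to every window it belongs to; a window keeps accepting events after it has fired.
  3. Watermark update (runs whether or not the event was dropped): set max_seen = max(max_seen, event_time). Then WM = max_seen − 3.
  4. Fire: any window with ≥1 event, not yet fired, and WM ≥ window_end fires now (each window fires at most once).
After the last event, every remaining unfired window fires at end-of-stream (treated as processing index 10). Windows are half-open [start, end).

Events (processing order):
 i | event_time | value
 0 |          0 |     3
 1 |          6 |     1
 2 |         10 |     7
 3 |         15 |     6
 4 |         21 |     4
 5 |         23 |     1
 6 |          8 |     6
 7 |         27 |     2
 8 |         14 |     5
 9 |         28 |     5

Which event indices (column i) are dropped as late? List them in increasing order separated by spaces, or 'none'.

i=0 t=0 v=3: → [0,5); WM=-3
i=1 t=6 v=1: → [5,10); WM=3
i=2 t=10 v=7: → [10,15); WM=7; [0,5) fires=3
i=3 t=15 v=6: → [15,20); WM=12; [5,10) fires=1
i=4 t=21 v=4: → [20,25); WM=18; [10,15) fires=7
i=5 t=23 v=1: → [20,25); WM=20; [15,20) fires=6
i=6 t=8 v=6: DROP (t<20-2); WM=20
i=7 t=27 v=2: → [25,30); WM=24
i=8 t=14 v=5: DROP (t<24-2); WM=24
i=9 t=28 v=5: → [25,30); WM=25; [20,25) fires=4

6 8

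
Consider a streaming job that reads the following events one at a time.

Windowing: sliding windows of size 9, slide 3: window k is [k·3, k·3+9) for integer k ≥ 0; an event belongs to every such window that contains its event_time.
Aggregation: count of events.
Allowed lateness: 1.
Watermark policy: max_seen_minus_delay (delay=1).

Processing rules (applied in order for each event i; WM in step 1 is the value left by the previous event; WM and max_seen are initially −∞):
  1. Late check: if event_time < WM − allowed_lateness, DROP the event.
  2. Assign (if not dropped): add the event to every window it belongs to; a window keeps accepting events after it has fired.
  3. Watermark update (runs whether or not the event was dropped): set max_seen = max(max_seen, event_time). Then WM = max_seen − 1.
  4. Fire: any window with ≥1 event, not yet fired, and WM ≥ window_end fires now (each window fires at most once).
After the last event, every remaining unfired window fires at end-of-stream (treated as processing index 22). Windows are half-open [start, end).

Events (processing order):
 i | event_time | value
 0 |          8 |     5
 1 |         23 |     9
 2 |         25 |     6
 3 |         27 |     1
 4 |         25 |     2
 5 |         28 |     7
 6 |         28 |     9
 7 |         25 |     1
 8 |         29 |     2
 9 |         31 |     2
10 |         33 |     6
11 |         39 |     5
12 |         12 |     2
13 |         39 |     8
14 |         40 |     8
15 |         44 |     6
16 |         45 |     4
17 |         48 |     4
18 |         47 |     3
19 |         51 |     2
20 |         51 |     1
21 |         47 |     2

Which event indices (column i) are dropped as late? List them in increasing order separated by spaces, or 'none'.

i=0 t=8 v=5: → [6,15),[3,12),[0,9); WM=7
i=1 t=23 v=9: → [21,30),[18,27),[15,24); WM=22; [0,9) fires=1 [3,12) fires=1 [6,15) fires=1
i=2 t=25 v=6: → [24,33),[21,30),[18,27); WM=24; [15,24) fires=1
i=3 t=27 v=1: → [27,36),[24,33),[21,30); WM=26
i=4 t=25 v=2: → [24,33),[21,30),[18,27); WM=26
i=5 t=28 v=7: → [27,36),[24,33),[21,30); WM=27; [18,27) fires=3
i=6 t=28 v=9: → [27,36),[24,33),[21,30); WM=27
i=7 t=25 v=1: DROP (t<27-1); WM=27
i=8 t=29 v=2: → [27,36),[24,33),[21,30); WM=28
i=9 t=31 v=2: → [30,39),[27,36),[24,33); WM=30; [21,30) fires=7
i=10 t=33 v=6: → [33,42),[30,39),[27,36); WM=32
i=11 t=39 v=5: → [39,48),[36,45),[33,42); WM=38; [24,33) fires=7 [27,36) fires=6
i=12 t=12 v=2: DROP (t<38-1); WM=38
i=13 t=39 v=8: → [39,48),[36,45),[33,42); WM=38
i=14 t=40 v=8: → [39,48),[36,45),[33,42); WM=39; [30,39) fires=2
i=15 t=44 v=6: → [42,51),[39,48),[36,45); WM=43; [33,42) fires=4
i=16 t=45 v=4: → [45,54),[42,51),[39,48); WM=44
i=17 t=48 v=4: → [48,57),[45,54),[42,51); WM=47; [36,45) fires=4
i=18 t=47 v=3: → [45,54),[42,51),[39,48); WM=47
i=19 t=51 v=2: → [51,60),[48,57),[45,54); WM=50; [39,48) fires=6
i=20 t=51 v=1: → [51,60),[48,57),[45,54); WM=50
i=21 t=47 v=2: DROP (t<50-1); WM=50

7 12 21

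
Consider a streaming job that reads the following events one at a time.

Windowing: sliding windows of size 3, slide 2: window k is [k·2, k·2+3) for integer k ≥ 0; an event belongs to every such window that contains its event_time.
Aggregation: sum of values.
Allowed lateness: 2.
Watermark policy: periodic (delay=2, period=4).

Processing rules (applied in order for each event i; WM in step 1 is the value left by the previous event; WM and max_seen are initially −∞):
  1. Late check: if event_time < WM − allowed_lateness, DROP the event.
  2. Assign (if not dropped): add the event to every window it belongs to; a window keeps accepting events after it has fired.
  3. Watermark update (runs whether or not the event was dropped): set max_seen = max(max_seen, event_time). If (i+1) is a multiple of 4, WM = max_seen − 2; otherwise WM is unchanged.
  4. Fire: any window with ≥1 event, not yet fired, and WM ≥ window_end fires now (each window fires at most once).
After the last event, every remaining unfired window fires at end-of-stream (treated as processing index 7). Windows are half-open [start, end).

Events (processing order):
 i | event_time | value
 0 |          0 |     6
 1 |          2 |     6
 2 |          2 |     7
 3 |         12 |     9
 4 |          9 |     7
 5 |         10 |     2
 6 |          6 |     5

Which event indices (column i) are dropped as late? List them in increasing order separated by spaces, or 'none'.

6

i=0 t=0 v=6: → [0,3); WM=−∞
i=1 t=2 v=6: → [2,5),[0,3); WM=−∞
i=2 t=2 v=7: → [2,5),[0,3); WM=−∞
i=3 t=12 v=9: → [12,15),[10,13); WM=10; [0,3) fires=19 [2,5) fires=13
i=4 t=9 v=7: → [8,11); WM=10
i=5 t=10 v=2: → [10,13),[8,11); WM=10
i=6 t=6 v=5: DROP (t<10-2); WM=10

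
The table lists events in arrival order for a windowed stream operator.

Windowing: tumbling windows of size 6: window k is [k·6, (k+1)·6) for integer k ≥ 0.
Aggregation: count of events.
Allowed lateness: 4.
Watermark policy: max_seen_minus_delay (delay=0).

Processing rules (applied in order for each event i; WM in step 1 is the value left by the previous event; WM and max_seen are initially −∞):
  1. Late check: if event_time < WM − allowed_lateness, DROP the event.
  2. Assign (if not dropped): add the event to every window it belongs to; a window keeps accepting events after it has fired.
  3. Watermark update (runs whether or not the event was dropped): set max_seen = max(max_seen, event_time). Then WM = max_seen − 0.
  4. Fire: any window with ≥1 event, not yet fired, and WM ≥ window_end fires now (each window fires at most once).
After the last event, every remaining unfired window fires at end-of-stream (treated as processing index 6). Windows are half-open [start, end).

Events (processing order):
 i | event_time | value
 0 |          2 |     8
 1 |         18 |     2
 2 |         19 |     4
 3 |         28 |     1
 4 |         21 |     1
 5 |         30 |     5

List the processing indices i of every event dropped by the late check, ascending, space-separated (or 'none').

i=0 t=2 v=8: → [0,6); WM=2
i=1 t=18 v=2: → [18,24); WM=18; [0,6) fires=1
i=2 t=19 v=4: → [18,24); WM=19
i=3 t=28 v=1: → [24,30); WM=28; [18,24) fires=2
i=4 t=21 v=1: DROP (t<28-4); WM=28
i=5 t=30 v=5: → [30,36); WM=30; [24,30) fires=1

4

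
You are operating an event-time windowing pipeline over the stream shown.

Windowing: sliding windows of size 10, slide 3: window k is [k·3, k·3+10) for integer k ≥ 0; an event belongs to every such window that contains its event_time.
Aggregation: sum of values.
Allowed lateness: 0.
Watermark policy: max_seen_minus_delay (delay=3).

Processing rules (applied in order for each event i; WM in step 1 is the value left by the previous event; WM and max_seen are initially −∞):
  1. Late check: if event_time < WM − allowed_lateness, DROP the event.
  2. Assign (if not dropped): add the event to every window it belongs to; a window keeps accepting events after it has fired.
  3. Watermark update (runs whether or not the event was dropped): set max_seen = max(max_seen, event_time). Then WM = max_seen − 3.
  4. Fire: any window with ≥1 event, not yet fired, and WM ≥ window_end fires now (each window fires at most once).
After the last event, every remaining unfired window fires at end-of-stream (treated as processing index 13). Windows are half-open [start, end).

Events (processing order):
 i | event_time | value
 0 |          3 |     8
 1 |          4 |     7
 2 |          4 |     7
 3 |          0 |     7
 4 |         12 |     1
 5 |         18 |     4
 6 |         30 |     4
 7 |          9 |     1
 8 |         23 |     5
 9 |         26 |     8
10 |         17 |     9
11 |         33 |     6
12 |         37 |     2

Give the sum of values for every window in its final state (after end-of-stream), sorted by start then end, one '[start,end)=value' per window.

[0,10)=22 [3,13)=23 [6,16)=1 [9,19)=5 [12,22)=5 [15,25)=4 [18,28)=4 [21,31)=4 [24,34)=10 [27,37)=10 [30,40)=12 [33,43)=8 [36,46)=2

i=0 t=3 v=8: → [3,13),[0,10); WM=0
i=1 t=4 v=7: → [3,13),[0,10); WM=1
i=2 t=4 v=7: → [3,13),[0,10); WM=1
i=3 t=0 v=7: DROP (t<1-0); WM=1
i=4 t=12 v=1: → [12,22),[9,19),[6,16),[3,13); WM=9
i=5 t=18 v=4: → [18,28),[15,25),[12,22),[9,19); WM=15; [0,10) fires=22 [3,13) fires=23
i=6 t=30 v=4: → [30,40),[27,37),[24,34),[21,31); WM=27; [6,16) fires=1 [9,19) fires=5 [12,22) fires=5 [15,25) fires=4
i=7 t=9 v=1: DROP (t<27-0); WM=27
i=8 t=23 v=5: DROP (t<27-0); WM=27
i=9 t=26 v=8: DROP (t<27-0); WM=27
i=10 t=17 v=9: DROP (t<27-0); WM=27
i=11 t=33 v=6: → [33,43),[30,40),[27,37),[24,34); WM=30; [18,28) fires=4
i=12 t=37 v=2: → [36,46),[33,43),[30,40); WM=34; [21,31) fires=4 [24,34) fires=10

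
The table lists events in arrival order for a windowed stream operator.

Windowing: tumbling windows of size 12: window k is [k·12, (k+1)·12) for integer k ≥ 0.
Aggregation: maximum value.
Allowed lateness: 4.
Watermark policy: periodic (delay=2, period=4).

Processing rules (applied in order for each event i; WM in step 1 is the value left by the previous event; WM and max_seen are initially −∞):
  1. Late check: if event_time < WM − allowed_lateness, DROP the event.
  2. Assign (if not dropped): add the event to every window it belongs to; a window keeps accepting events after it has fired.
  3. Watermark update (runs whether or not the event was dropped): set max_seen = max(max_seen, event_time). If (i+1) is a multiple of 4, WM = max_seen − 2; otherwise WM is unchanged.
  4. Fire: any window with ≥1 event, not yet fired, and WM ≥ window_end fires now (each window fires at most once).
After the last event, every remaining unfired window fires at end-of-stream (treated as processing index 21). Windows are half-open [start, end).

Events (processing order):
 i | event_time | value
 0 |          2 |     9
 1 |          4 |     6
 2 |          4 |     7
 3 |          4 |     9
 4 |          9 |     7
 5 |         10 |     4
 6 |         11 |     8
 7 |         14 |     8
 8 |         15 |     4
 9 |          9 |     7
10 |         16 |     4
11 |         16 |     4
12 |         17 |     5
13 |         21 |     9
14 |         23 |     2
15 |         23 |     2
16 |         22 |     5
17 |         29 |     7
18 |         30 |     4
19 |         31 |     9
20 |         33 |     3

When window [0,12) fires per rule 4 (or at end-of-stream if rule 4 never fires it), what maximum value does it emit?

9

i=0 t=2 v=9: → [0,12); WM=−∞
i=1 t=4 v=6: → [0,12); WM=−∞
i=2 t=4 v=7: → [0,12); WM=−∞
i=3 t=4 v=9: → [0,12); WM=2
i=4 t=9 v=7: → [0,12); WM=2
i=5 t=10 v=4: → [0,12); WM=2
i=6 t=11 v=8: → [0,12); WM=2
i=7 t=14 v=8: → [12,24); WM=12; [0,12) fires=9
i=8 t=15 v=4: → [12,24); WM=12
i=9 t=9 v=7: → [0,12); WM=12
i=10 t=16 v=4: → [12,24); WM=12
i=11 t=16 v=4: → [12,24); WM=14
i=12 t=17 v=5: → [12,24); WM=14
i=13 t=21 v=9: → [12,24); WM=14
i=14 t=23 v=2: → [12,24); WM=14
i=15 t=23 v=2: → [12,24); WM=21
i=16 t=22 v=5: → [12,24); WM=21
i=17 t=29 v=7: → [24,36); WM=21
i=18 t=30 v=4: → [24,36); WM=21
i=19 t=31 v=9: → [24,36); WM=29; [12,24) fires=9
i=20 t=33 v=3: → [24,36); WM=29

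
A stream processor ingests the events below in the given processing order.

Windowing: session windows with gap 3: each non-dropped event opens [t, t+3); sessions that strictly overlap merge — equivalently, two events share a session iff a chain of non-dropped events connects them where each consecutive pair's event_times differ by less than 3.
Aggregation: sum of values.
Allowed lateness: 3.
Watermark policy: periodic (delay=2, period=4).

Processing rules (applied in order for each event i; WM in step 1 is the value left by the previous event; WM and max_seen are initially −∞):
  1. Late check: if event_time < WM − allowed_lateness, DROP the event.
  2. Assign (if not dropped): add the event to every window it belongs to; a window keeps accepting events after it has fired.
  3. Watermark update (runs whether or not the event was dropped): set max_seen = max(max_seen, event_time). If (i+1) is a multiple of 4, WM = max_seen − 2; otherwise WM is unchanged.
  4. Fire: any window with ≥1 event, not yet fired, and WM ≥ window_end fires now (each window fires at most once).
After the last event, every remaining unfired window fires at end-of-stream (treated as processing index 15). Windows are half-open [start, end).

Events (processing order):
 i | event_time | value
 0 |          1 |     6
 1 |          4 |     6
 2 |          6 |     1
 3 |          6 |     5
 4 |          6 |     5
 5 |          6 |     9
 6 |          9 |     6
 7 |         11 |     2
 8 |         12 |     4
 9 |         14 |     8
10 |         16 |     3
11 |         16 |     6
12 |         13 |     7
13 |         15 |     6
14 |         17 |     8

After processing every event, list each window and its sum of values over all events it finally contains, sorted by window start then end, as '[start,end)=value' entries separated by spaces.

[1,4)=6 [4,9)=26 [9,20)=50

i=0 t=1 v=6: → [1,4); WM=−∞
i=1 t=4 v=6: → [4,7); WM=−∞
i=2 t=6 v=1: → [4,9); WM=−∞
i=3 t=6 v=5: → [4,9); WM=4
i=4 t=6 v=5: → [4,9); WM=4
i=5 t=6 v=9: → [4,9); WM=4
i=6 t=9 v=6: → [9,12); WM=4
i=7 t=11 v=2: → [9,14); WM=9
i=8 t=12 v=4: → [9,15); WM=9
i=9 t=14 v=8: → [9,17); WM=9
i=10 t=16 v=3: → [9,19); WM=9
i=11 t=16 v=6: → [9,19); WM=14
i=12 t=13 v=7: → [9,19); WM=14
i=13 t=15 v=6: → [9,19); WM=14
i=14 t=17 v=8: → [9,20); WM=14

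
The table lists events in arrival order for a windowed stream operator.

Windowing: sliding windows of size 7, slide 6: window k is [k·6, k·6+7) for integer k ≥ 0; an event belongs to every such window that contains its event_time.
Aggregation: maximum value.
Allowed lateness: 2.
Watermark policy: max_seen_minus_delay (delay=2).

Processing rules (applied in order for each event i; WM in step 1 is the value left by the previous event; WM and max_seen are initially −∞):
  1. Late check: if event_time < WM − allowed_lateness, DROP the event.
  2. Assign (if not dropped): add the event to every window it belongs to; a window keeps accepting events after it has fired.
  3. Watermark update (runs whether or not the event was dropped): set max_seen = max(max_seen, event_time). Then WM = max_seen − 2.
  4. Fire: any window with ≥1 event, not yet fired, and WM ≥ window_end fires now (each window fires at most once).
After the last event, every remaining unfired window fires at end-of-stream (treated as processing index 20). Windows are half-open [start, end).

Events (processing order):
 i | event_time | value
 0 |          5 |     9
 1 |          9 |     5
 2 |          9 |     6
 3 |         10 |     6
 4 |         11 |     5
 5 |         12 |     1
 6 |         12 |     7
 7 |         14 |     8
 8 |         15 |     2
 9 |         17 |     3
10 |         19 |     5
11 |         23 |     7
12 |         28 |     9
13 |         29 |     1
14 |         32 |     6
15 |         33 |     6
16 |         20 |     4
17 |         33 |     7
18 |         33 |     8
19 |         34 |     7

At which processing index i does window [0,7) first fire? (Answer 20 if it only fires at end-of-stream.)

i=0 t=5 v=9: → [0,7); WM=3
i=1 t=9 v=5: → [6,13); WM=7; [0,7) fires=9
i=2 t=9 v=6: → [6,13); WM=7
i=3 t=10 v=6: → [6,13); WM=8
i=4 t=11 v=5: → [6,13); WM=9
i=5 t=12 v=1: → [12,19),[6,13); WM=10
i=6 t=12 v=7: → [12,19),[6,13); WM=10
i=7 t=14 v=8: → [12,19); WM=12
i=8 t=15 v=2: → [12,19); WM=13; [6,13) fires=7
i=9 t=17 v=3: → [12,19); WM=15
i=10 t=19 v=5: → [18,25); WM=17
i=11 t=23 v=7: → [18,25); WM=21; [12,19) fires=8
i=12 t=28 v=9: → [24,31); WM=26; [18,25) fires=7
i=13 t=29 v=1: → [24,31); WM=27
i=14 t=32 v=6: → [30,37); WM=30
i=15 t=33 v=6: → [30,37); WM=31; [24,31) fires=9
i=16 t=20 v=4: DROP (t<31-2); WM=31
i=17 t=33 v=7: → [30,37); WM=31
i=18 t=33 v=8: → [30,37); WM=31
i=19 t=34 v=7: → [30,37); WM=32

1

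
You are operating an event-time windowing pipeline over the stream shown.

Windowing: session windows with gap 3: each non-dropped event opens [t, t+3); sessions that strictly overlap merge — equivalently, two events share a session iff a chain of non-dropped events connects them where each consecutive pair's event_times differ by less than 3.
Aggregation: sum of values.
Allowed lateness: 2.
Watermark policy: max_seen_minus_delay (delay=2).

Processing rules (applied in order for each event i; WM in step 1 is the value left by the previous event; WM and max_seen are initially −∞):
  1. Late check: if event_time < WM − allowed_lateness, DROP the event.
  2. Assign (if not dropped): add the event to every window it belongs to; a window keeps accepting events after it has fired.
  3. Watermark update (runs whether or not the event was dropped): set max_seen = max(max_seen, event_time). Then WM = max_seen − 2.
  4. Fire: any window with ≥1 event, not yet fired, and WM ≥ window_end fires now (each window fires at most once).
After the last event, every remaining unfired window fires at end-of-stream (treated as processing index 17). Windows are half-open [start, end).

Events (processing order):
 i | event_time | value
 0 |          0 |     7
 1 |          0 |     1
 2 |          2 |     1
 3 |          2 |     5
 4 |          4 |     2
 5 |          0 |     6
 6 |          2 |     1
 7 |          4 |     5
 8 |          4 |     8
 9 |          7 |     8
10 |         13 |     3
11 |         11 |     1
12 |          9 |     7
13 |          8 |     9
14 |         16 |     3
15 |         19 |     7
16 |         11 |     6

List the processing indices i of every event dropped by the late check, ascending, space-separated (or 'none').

i=0 t=0 v=7: → [0,3); WM=-2
i=1 t=0 v=1: → [0,3); WM=-2
i=2 t=2 v=1: → [0,5); WM=0
i=3 t=2 v=5: → [0,5); WM=0
i=4 t=4 v=2: → [0,7); WM=2
i=5 t=0 v=6: → [0,7); WM=2
i=6 t=2 v=1: → [0,7); WM=2
i=7 t=4 v=5: → [0,7); WM=2
i=8 t=4 v=8: → [0,7); WM=2
i=9 t=7 v=8: → [7,10); WM=5
i=10 t=13 v=3: → [13,16); WM=11
i=11 t=11 v=1: → [11,16); WM=11
i=12 t=9 v=7: → [7,16); WM=11
i=13 t=8 v=9: DROP (t<11-2); WM=11
i=14 t=16 v=3: → [16,19); WM=14
i=15 t=19 v=7: → [19,22); WM=17
i=16 t=11 v=6: DROP (t<17-2); WM=17

13 16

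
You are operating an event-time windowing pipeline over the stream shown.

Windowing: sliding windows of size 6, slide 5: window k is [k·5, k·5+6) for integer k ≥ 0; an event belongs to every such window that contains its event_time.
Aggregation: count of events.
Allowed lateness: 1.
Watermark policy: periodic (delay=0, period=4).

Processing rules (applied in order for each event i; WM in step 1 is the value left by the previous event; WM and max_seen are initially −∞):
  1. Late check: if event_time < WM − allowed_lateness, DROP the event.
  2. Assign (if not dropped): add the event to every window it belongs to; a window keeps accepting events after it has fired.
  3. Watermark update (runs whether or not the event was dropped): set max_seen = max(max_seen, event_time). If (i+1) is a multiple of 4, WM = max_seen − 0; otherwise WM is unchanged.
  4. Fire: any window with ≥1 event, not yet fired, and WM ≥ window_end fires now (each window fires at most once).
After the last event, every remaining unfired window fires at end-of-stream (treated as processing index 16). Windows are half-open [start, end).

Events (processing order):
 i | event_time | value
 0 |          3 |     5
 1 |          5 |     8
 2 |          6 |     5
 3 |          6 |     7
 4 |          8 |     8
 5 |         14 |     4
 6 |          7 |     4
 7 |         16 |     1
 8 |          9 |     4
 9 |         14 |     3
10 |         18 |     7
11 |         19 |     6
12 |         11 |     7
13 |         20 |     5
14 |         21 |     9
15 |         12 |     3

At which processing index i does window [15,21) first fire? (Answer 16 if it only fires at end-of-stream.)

i=0 t=3 v=5: → [0,6); WM=−∞
i=1 t=5 v=8: → [5,11),[0,6); WM=−∞
i=2 t=6 v=5: → [5,11); WM=−∞
i=3 t=6 v=7: → [5,11); WM=6; [0,6) fires=2
i=4 t=8 v=8: → [5,11); WM=6
i=5 t=14 v=4: → [10,16); WM=6
i=6 t=7 v=4: → [5,11); WM=6
i=7 t=16 v=1: → [15,21); WM=16; [5,11) fires=5 [10,16) fires=1
i=8 t=9 v=4: DROP (t<16-1); WM=16
i=9 t=14 v=3: DROP (t<16-1); WM=16
i=10 t=18 v=7: → [15,21); WM=16
i=11 t=19 v=6: → [15,21); WM=19
i=12 t=11 v=7: DROP (t<19-1); WM=19
i=13 t=20 v=5: → [20,26),[15,21); WM=19
i=14 t=21 v=9: → [20,26); WM=19
i=15 t=12 v=3: DROP (t<19-1); WM=21; [15,21) fires=4

15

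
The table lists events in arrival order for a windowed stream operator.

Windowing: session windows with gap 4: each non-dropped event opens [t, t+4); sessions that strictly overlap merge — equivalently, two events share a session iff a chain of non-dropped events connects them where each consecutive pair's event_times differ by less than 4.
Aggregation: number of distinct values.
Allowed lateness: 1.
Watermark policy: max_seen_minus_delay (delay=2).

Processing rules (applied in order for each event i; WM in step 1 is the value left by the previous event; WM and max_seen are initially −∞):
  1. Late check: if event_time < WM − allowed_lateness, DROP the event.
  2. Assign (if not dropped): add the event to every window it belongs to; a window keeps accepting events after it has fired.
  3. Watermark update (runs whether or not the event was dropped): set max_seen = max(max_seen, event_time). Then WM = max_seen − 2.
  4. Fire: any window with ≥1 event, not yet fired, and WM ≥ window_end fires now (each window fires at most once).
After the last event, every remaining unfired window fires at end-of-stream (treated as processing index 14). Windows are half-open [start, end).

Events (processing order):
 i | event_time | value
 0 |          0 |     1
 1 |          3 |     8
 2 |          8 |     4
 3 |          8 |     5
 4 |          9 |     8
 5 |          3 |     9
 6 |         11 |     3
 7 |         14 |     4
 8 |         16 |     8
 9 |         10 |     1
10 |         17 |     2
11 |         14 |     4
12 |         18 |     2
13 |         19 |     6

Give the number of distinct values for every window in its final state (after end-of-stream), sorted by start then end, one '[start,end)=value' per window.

[0,7)=2 [8,23)=6

i=0 t=0 v=1: → [0,4); WM=-2
i=1 t=3 v=8: → [0,7); WM=1
i=2 t=8 v=4: → [8,12); WM=6
i=3 t=8 v=5: → [8,12); WM=6
i=4 t=9 v=8: → [8,13); WM=7
i=5 t=3 v=9: DROP (t<7-1); WM=7
i=6 t=11 v=3: → [8,15); WM=9
i=7 t=14 v=4: → [8,18); WM=12
i=8 t=16 v=8: → [8,20); WM=14
i=9 t=10 v=1: DROP (t<14-1); WM=14
i=10 t=17 v=2: → [8,21); WM=15
i=11 t=14 v=4: → [8,21); WM=15
i=12 t=18 v=2: → [8,22); WM=16
i=13 t=19 v=6: → [8,23); WM=17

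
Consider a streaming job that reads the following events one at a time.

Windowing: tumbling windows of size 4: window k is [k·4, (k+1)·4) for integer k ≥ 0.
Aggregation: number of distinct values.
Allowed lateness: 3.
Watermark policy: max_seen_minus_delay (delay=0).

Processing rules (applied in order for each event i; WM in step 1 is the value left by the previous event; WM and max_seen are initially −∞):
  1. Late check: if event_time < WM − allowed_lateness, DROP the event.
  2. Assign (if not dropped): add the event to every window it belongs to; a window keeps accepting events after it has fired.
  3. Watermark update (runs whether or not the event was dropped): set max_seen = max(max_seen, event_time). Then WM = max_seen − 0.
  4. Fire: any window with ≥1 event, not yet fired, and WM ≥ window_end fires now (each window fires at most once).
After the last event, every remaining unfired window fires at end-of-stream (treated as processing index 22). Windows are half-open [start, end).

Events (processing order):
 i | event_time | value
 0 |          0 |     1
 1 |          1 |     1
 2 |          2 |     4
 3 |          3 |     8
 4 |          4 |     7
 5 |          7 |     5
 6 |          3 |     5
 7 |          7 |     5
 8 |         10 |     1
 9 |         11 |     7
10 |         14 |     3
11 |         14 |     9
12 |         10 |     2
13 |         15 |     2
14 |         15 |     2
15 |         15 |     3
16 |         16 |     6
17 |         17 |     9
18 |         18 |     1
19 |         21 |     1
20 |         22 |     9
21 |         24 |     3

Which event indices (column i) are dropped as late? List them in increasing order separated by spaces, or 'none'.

6 12

i=0 t=0 v=1: → [0,4); WM=0
i=1 t=1 v=1: → [0,4); WM=1
i=2 t=2 v=4: → [0,4); WM=2
i=3 t=3 v=8: → [0,4); WM=3
i=4 t=4 v=7: → [4,8); WM=4; [0,4) fires=3
i=5 t=7 v=5: → [4,8); WM=7
i=6 t=3 v=5: DROP (t<7-3); WM=7
i=7 t=7 v=5: → [4,8); WM=7
i=8 t=10 v=1: → [8,12); WM=10; [4,8) fires=2
i=9 t=11 v=7: → [8,12); WM=11
i=10 t=14 v=3: → [12,16); WM=14; [8,12) fires=2
i=11 t=14 v=9: → [12,16); WM=14
i=12 t=10 v=2: DROP (t<14-3); WM=14
i=13 t=15 v=2: → [12,16); WM=15
i=14 t=15 v=2: → [12,16); WM=15
i=15 t=15 v=3: → [12,16); WM=15
i=16 t=16 v=6: → [16,20); WM=16; [12,16) fires=3
i=17 t=17 v=9: → [16,20); WM=17
i=18 t=18 v=1: → [16,20); WM=18
i=19 t=21 v=1: → [20,24); WM=21; [16,20) fires=3
i=20 t=22 v=9: → [20,24); WM=22
i=21 t=24 v=3: → [24,28); WM=24; [20,24) fires=2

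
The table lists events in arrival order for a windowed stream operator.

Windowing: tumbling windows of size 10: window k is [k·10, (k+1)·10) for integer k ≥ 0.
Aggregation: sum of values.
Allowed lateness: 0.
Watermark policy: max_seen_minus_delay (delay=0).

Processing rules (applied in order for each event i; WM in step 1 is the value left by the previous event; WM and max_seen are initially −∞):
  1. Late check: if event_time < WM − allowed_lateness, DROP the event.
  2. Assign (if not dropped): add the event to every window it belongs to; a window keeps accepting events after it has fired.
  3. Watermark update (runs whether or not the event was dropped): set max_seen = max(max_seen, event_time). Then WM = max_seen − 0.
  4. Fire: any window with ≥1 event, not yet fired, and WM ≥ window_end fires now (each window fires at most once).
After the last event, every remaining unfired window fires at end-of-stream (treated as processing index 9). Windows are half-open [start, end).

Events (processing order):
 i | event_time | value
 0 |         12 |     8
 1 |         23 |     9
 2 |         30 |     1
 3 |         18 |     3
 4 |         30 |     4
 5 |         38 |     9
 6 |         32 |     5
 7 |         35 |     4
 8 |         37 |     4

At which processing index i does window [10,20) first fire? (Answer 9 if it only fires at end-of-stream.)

1

i=0 t=12 v=8: → [10,20); WM=12
i=1 t=23 v=9: → [20,30); WM=23; [10,20) fires=8
i=2 t=30 v=1: → [30,40); WM=30; [20,30) fires=9
i=3 t=18 v=3: DROP (t<30-0); WM=30
i=4 t=30 v=4: → [30,40); WM=30
i=5 t=38 v=9: → [30,40); WM=38
i=6 t=32 v=5: DROP (t<38-0); WM=38
i=7 t=35 v=4: DROP (t<38-0); WM=38
i=8 t=37 v=4: DROP (t<38-0); WM=38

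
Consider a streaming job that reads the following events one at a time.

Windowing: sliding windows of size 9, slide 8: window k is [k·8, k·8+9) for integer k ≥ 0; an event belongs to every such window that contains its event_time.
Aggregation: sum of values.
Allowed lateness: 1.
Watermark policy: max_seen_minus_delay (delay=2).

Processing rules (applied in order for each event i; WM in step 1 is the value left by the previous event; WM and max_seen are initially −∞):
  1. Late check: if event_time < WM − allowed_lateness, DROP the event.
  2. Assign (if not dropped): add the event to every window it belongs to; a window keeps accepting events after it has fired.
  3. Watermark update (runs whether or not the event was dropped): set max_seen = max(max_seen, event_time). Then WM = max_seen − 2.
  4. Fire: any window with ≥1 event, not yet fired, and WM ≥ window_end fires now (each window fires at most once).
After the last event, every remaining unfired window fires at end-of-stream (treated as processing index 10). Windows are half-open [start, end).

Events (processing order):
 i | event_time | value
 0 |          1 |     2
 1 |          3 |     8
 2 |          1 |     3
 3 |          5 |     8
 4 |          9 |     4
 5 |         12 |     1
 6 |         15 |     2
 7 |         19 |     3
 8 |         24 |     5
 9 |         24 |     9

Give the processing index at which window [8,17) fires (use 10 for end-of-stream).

7

i=0 t=1 v=2: → [0,9); WM=-1
i=1 t=3 v=8: → [0,9); WM=1
i=2 t=1 v=3: → [0,9); WM=1
i=3 t=5 v=8: → [0,9); WM=3
i=4 t=9 v=4: → [8,17); WM=7
i=5 t=12 v=1: → [8,17); WM=10; [0,9) fires=21
i=6 t=15 v=2: → [8,17); WM=13
i=7 t=19 v=3: → [16,25); WM=17; [8,17) fires=7
i=8 t=24 v=5: → [24,33),[16,25); WM=22
i=9 t=24 v=9: → [24,33),[16,25); WM=22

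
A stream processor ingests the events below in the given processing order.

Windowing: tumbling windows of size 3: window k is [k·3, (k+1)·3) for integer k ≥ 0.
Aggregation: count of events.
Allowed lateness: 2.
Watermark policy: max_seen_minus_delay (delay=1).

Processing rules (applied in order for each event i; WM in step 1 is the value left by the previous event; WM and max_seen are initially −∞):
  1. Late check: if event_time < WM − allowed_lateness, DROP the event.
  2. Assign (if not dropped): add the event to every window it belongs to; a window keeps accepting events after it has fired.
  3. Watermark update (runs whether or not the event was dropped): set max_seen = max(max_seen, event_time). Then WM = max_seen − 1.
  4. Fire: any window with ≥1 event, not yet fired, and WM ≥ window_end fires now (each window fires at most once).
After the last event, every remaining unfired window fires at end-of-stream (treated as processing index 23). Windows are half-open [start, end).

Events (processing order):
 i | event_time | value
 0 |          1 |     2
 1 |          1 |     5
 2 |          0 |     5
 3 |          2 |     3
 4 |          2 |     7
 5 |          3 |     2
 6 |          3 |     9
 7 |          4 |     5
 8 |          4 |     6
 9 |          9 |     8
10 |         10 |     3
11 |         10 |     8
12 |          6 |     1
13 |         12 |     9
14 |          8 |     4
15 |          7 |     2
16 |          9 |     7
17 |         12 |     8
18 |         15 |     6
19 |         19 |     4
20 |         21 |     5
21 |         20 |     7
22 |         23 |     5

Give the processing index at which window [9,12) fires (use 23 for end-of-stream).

18

i=0 t=1 v=2: → [0,3); WM=0
i=1 t=1 v=5: → [0,3); WM=0
i=2 t=0 v=5: → [0,3); WM=0
i=3 t=2 v=3: → [0,3); WM=1
i=4 t=2 v=7: → [0,3); WM=1
i=5 t=3 v=2: → [3,6); WM=2
i=6 t=3 v=9: → [3,6); WM=2
i=7 t=4 v=5: → [3,6); WM=3; [0,3) fires=5
i=8 t=4 v=6: → [3,6); WM=3
i=9 t=9 v=8: → [9,12); WM=8; [3,6) fires=4
i=10 t=10 v=3: → [9,12); WM=9
i=11 t=10 v=8: → [9,12); WM=9
i=12 t=6 v=1: DROP (t<9-2); WM=9
i=13 t=12 v=9: → [12,15); WM=11
i=14 t=8 v=4: DROP (t<11-2); WM=11
i=15 t=7 v=2: DROP (t<11-2); WM=11
i=16 t=9 v=7: → [9,12); WM=11
i=17 t=12 v=8: → [12,15); WM=11
i=18 t=15 v=6: → [15,18); WM=14; [9,12) fires=4
i=19 t=19 v=4: → [18,21); WM=18; [12,15) fires=2 [15,18) fires=1
i=20 t=21 v=5: → [21,24); WM=20
i=21 t=20 v=7: → [18,21); WM=20
i=22 t=23 v=5: → [21,24); WM=22; [18,21) fires=2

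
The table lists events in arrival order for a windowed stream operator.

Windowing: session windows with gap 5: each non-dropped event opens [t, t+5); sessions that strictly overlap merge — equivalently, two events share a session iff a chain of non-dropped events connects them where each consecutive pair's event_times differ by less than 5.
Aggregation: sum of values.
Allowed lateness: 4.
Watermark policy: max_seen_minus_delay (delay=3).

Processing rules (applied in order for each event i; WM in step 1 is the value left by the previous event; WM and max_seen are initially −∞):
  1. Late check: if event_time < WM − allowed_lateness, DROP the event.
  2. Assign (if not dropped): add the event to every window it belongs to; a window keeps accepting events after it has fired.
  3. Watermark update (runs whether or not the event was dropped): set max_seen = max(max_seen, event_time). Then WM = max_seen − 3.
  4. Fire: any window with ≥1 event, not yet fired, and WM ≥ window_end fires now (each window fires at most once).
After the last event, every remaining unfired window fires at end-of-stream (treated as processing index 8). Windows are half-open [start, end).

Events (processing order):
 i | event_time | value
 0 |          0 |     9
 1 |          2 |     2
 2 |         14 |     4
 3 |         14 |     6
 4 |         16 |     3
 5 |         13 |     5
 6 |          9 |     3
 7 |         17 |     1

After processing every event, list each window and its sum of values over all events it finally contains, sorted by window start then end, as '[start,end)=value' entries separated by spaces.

[0,7)=11 [9,22)=22

i=0 t=0 v=9: → [0,5); WM=-3
i=1 t=2 v=2: → [0,7); WM=-1
i=2 t=14 v=4: → [14,19); WM=11
i=3 t=14 v=6: → [14,19); WM=11
i=4 t=16 v=3: → [14,21); WM=13
i=5 t=13 v=5: → [13,21); WM=13
i=6 t=9 v=3: → [9,21); WM=13
i=7 t=17 v=1: → [9,22); WM=14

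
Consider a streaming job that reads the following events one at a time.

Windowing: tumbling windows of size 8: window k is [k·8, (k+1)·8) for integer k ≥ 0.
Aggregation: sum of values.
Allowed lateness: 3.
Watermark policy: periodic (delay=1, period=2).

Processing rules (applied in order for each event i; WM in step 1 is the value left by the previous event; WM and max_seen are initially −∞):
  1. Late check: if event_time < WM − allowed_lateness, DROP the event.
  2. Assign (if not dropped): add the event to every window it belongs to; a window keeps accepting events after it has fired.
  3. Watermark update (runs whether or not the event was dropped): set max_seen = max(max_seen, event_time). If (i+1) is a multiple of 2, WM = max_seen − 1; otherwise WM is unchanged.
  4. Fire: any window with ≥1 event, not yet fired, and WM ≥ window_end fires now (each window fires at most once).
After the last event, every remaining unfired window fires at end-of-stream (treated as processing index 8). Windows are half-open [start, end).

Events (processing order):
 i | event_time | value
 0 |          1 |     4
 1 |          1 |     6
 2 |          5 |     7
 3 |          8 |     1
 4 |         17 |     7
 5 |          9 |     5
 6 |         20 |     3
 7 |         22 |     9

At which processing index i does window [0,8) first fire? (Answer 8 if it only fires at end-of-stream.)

5

i=0 t=1 v=4: → [0,8); WM=−∞
i=1 t=1 v=6: → [0,8); WM=0
i=2 t=5 v=7: → [0,8); WM=0
i=3 t=8 v=1: → [8,16); WM=7
i=4 t=17 v=7: → [16,24); WM=7
i=5 t=9 v=5: → [8,16); WM=16; [0,8) fires=17 [8,16) fires=6
i=6 t=20 v=3: → [16,24); WM=16
i=7 t=22 v=9: → [16,24); WM=21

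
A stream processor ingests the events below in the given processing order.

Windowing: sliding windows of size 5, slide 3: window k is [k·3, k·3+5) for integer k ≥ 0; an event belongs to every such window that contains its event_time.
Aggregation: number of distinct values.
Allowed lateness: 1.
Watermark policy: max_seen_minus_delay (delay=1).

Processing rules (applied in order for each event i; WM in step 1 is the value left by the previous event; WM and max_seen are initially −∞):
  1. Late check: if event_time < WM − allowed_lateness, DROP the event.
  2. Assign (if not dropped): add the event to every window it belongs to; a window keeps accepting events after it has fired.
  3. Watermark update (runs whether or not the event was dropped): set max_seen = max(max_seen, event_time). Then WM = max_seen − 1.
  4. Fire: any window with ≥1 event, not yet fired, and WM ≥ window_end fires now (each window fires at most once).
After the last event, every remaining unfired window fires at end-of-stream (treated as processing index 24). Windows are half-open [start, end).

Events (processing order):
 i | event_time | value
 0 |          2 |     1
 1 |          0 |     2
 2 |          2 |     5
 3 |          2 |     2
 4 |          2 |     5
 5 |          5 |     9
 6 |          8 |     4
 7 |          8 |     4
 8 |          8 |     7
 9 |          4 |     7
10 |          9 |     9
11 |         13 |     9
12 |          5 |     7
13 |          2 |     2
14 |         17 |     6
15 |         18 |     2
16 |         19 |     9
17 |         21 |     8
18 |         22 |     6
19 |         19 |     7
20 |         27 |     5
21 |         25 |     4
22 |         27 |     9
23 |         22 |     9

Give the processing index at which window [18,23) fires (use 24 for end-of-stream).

20

i=0 t=2 v=1: → [0,5); WM=1
i=1 t=0 v=2: → [0,5); WM=1
i=2 t=2 v=5: → [0,5); WM=1
i=3 t=2 v=2: → [0,5); WM=1
i=4 t=2 v=5: → [0,5); WM=1
i=5 t=5 v=9: → [3,8); WM=4
i=6 t=8 v=4: → [6,11); WM=7; [0,5) fires=3
i=7 t=8 v=4: → [6,11); WM=7
i=8 t=8 v=7: → [6,11); WM=7
i=9 t=4 v=7: DROP (t<7-1); WM=7
i=10 t=9 v=9: → [9,14),[6,11); WM=8; [3,8) fires=1
i=11 t=13 v=9: → [12,17),[9,14); WM=12; [6,11) fires=3
i=12 t=5 v=7: DROP (t<12-1); WM=12
i=13 t=2 v=2: DROP (t<12-1); WM=12
i=14 t=17 v=6: → [15,20); WM=16; [9,14) fires=1
i=15 t=18 v=2: → [18,23),[15,20); WM=17; [12,17) fires=1
i=16 t=19 v=9: → [18,23),[15,20); WM=18
i=17 t=21 v=8: → [21,26),[18,23); WM=20; [15,20) fires=3
i=18 t=22 v=6: → [21,26),[18,23); WM=21
i=19 t=19 v=7: DROP (t<21-1); WM=21
i=20 t=27 v=5: → [27,32),[24,29); WM=26; [18,23) fires=4 [21,26) fires=2
i=21 t=25 v=4: → [24,29),[21,26); WM=26
i=22 t=27 v=9: → [27,32),[24,29); WM=26
i=23 t=22 v=9: DROP (t<26-1); WM=26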